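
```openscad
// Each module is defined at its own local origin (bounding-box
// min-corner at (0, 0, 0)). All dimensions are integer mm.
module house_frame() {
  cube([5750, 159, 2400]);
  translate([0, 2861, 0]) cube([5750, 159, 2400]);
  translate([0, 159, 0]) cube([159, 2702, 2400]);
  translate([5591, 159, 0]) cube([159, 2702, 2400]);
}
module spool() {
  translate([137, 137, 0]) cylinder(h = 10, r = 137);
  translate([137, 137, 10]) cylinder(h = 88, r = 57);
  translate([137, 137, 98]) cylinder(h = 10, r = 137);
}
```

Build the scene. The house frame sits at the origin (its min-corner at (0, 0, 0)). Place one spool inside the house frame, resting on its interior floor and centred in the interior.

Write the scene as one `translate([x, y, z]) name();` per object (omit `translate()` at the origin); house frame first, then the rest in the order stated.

house_frame();
translate([2738, 1373, 0]) spool();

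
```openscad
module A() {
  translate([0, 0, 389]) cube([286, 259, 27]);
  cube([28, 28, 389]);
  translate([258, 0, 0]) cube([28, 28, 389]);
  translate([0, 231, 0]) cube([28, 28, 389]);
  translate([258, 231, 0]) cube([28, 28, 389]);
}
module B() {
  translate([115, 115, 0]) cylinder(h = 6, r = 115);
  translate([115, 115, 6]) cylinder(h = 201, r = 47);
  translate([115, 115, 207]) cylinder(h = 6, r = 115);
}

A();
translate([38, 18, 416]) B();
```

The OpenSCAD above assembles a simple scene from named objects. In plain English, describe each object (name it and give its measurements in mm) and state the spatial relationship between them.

A is a four-legged stool. The seat is a 286×259×27 mm slab whose top surface is at z = 416 mm; four square legs, each 28×28 mm in cross-section, run from the floor (z = 0) to the underside of the seat, each flush with a corner of the seat.

B is a spool: two coaxial disc flanges of radius 115 mm and thickness 6 mm, joined by a core cylinder of radius 47 mm and height 201 mm. The lower flange rests on z = 0 and the three cylinders share a vertical axis.

The spool is on top of the stool.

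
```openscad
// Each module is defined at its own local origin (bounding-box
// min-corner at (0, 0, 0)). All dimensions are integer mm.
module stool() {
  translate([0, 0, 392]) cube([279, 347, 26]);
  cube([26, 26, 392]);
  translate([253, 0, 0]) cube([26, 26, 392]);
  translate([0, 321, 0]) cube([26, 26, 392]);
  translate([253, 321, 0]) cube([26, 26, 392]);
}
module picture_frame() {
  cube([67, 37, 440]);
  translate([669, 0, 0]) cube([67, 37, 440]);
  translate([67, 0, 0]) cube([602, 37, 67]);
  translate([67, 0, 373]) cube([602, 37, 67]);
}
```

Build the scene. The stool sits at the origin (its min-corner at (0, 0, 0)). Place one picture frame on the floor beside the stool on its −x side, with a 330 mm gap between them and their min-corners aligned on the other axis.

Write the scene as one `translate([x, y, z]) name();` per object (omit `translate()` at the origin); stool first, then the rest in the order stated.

stool();
translate([-1066, 0, 0]) picture_frame();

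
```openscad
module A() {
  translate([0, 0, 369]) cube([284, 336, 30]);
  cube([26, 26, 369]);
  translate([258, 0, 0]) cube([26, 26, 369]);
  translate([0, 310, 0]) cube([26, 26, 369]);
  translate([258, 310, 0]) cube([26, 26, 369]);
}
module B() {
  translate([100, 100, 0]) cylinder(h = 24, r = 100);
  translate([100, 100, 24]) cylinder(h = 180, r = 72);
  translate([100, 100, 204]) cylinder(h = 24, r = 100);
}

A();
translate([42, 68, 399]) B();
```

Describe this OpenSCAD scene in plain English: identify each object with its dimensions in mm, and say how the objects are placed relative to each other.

A is a four-legged stool. The seat is a 284×336×30 mm slab whose top surface is at z = 399 mm; four square legs, each 26×26 mm in cross-section, run from the floor (z = 0) to the underside of the seat, each flush with a corner of the seat.

B is a spool: two coaxial disc flanges of radius 100 mm and thickness 24 mm, joined by a core cylinder of radius 72 mm and height 180 mm. The lower flange rests on z = 0 and the three cylinders share a vertical axis.

The spool is on top of the stool, centred.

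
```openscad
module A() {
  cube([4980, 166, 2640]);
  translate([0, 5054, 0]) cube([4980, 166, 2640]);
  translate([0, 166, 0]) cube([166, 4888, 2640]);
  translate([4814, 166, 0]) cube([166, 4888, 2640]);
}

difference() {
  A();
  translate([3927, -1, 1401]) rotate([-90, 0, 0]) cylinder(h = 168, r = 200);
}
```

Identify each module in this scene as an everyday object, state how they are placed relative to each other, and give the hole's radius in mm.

The subtracted cylinder has r = 200 mm.

A is a house frame. The house frame has a circular hole through its front wall. The hole's radius is 200 mm.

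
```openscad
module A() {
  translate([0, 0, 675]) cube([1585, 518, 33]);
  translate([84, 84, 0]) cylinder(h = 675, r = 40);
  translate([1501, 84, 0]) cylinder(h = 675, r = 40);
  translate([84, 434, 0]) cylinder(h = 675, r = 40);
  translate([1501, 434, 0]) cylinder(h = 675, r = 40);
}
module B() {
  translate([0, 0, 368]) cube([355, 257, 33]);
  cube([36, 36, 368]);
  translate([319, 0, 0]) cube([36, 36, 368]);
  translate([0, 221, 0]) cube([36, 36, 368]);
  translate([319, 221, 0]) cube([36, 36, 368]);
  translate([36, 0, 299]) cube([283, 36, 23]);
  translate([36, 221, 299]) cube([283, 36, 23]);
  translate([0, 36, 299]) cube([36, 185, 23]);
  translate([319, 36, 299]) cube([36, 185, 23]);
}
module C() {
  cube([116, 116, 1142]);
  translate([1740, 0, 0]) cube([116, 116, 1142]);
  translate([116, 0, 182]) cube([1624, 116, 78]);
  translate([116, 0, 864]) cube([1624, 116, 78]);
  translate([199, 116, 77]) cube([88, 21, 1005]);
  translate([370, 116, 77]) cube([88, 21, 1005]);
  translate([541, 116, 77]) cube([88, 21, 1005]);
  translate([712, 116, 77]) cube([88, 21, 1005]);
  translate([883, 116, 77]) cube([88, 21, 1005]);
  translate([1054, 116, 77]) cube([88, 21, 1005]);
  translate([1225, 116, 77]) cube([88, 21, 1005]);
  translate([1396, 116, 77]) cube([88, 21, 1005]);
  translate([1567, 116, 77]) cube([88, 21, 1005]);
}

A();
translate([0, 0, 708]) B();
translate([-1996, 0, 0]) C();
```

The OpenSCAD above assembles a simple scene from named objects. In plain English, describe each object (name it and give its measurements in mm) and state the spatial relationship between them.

A is a table: top 1585 mm (x) × 518 mm (y), 33 mm thick, upper face at z = 708 mm, on four round legs of 80 mm diameter, each leg's bounding box inset 44 mm from the nearest pair of top edges, running from z = 0 to the bottom of the top.

B is a four-legged stool. The seat is a 355×257×33 mm slab whose top surface is at z = 401 mm; four square legs, each 36×36 mm in cross-section, run from the floor (z = 0) to the underside of the seat, each flush with a corner of the seat. Four stretchers, 36 mm wide and 23 mm tall, connect adjacent legs with their undersides at z = 299 mm, each running between the inner faces of the legs it joins and aligned with the legs' outer faces on the other axis.

C is a fence section. Two 116×116 mm posts, 1142 mm tall, stand on the floor with a clear span of 1624 mm between their inner faces. Two horizontal rails of 116×78 mm section span the gap between the posts with their undersides at z = 182 mm and z = 864 mm, flush with the posts' −y face. 9 pickets, each 88 mm wide, 21 mm thick and 1005 mm tall, are fixed to the +y face of the rails with their bottoms at z = 77 mm, evenly spaced across the span with equal gaps (rounded down to the nearest mm) at the −x end and between each pair — any rounding remainder accumulates at the +x end.

The stool is on top of the table. The fence section is on the floor beside the table on its −x side.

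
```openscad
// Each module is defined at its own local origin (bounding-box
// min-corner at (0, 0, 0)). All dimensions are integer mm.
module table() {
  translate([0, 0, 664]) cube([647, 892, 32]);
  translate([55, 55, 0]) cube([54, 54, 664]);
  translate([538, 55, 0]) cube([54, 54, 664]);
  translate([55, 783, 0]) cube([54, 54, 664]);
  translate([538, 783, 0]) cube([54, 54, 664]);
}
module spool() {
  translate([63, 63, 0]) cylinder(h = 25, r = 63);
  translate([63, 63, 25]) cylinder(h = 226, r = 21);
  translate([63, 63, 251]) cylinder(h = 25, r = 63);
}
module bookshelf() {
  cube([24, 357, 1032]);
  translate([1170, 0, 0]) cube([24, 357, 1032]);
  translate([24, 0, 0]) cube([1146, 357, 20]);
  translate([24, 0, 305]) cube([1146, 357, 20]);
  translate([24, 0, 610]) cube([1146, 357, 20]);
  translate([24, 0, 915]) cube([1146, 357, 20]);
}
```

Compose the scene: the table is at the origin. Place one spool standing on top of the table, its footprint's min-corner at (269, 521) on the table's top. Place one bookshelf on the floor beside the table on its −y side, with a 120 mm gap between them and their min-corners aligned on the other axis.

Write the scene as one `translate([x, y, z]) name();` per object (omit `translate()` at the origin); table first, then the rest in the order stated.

table();
translate([269, 521, 696]) spool();
translate([0, -477, 0]) bookshelf();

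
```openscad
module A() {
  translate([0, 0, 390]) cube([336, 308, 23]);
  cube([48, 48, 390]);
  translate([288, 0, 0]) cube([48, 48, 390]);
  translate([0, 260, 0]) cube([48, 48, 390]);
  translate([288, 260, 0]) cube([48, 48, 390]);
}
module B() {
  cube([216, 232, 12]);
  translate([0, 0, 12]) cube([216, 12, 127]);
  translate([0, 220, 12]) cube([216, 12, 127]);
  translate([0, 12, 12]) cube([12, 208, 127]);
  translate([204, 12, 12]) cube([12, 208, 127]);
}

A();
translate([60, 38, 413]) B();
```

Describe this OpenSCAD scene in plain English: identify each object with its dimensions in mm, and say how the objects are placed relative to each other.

A is a four-legged stool. The seat is 336×308 mm, 23 mm thick, top at z = 413 mm. It stands on four square legs, each 48×48 mm in cross-section, from z = 0 to the seat underside, each flush with a corner of the seat.

B is an open storage box with external size 216×232×139 mm and wall thickness 12 mm (the base is also 12 mm thick). The base covers the whole footprint; the four walls stand on the base, with the y-facing walls full-width and the x-facing walls fitting between their inner faces.

The open box is on top of the stool, centred.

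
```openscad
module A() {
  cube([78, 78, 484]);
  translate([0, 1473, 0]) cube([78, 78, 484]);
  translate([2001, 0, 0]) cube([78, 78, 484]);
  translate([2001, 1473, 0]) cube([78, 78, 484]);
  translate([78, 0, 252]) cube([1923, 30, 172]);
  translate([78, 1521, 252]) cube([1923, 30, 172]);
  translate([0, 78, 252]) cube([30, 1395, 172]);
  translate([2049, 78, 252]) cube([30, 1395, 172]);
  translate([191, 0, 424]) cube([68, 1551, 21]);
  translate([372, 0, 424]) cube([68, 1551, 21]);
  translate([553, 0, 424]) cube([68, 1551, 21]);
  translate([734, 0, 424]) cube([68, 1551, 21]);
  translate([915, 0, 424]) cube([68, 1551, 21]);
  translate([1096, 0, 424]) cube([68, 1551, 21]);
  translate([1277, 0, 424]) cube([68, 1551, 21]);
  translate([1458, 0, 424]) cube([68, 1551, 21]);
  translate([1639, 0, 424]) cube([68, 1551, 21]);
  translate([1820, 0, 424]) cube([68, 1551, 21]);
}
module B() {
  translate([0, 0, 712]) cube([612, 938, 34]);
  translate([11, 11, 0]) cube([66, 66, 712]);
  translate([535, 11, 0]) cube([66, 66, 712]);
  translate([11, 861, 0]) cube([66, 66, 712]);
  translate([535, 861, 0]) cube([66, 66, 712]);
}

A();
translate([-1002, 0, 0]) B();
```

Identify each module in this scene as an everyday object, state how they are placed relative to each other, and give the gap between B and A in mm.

A is a bed frame. B is a table. The table is on the floor beside the bed frame on its −x side. The gap between the table and the bed frame is 390 mm.

The table's nearest face is 390 mm from the bed frame's −x face.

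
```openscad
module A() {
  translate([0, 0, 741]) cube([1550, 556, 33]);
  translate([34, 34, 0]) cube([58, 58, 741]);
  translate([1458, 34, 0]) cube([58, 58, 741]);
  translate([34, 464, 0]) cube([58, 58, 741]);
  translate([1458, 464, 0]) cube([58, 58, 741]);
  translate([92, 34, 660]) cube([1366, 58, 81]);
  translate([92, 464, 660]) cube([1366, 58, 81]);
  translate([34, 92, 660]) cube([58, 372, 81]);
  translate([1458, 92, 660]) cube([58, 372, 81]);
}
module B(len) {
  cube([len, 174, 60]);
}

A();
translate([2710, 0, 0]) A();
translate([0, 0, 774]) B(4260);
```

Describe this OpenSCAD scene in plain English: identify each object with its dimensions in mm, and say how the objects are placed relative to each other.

A is a table with a 1550×556 mm rectangular top, 33 mm thick, top surface at z = 774 mm, supported by four 58×58 mm square legs, each inset 34 mm from the nearest pair of top edges, running from the floor. Four apron rails, 58 mm thick and 81 mm tall, run between adjacent legs with their top edges flush with the underside of the top and their outer faces flush with the legs' outer faces.

B is a rectangular beam 4260 mm long (x), 174 mm deep (y), 60 mm thick (z).

The beam spans the tops of two tables placed 1160 mm apart, resting at z = 774 mm.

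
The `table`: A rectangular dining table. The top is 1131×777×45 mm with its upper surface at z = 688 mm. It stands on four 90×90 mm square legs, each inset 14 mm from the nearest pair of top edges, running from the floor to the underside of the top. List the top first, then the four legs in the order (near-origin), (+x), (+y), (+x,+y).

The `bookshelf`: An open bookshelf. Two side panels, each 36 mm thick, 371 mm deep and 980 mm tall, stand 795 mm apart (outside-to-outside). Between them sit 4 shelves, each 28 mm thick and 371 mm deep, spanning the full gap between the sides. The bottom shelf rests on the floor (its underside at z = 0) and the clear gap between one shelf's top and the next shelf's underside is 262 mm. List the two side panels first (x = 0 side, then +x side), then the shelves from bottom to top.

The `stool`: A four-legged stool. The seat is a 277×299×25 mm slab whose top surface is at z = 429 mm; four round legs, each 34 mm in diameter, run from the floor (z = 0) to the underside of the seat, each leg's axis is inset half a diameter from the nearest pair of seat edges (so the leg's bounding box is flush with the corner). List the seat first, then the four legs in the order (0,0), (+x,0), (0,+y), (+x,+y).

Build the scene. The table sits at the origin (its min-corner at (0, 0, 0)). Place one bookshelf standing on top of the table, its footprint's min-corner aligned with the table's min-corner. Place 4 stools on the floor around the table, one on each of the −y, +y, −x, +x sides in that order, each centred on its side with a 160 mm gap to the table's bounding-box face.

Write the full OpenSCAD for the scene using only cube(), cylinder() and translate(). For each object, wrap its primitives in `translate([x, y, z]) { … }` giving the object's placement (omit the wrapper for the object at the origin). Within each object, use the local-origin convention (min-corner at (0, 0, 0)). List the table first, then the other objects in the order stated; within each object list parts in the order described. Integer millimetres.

translate([0, 0, 643]) cube([1131, 777, 45]);
translate([14, 14, 0]) cube([90, 90, 643]);
translate([1027, 14, 0]) cube([90, 90, 643]);
translate([14, 673, 0]) cube([90, 90, 643]);
translate([1027, 673, 0]) cube([90, 90, 643]);
translate([0, 0, 688]) {
  cube([36, 371, 980]);
  translate([759, 0, 0]) cube([36, 371, 980]);
  translate([36, 0, 0]) cube([723, 371, 28]);
  translate([36, 0, 290]) cube([723, 371, 28]);
  translate([36, 0, 580]) cube([723, 371, 28]);
  translate([36, 0, 870]) cube([723, 371, 28]);
}
translate([427, -459, 0]) {
  translate([0, 0, 404]) cube([277, 299, 25]);
  translate([17, 17, 0]) cylinder(h = 404, r = 17);
  translate([260, 17, 0]) cylinder(h = 404, r = 17);
  translate([17, 282, 0]) cylinder(h = 404, r = 17);
  translate([260, 282, 0]) cylinder(h = 404, r = 17);
}
translate([427, 937, 0]) {
  translate([0, 0, 404]) cube([277, 299, 25]);
  translate([17, 17, 0]) cylinder(h = 404, r = 17);
  translate([260, 17, 0]) cylinder(h = 404, r = 17);
  translate([17, 282, 0]) cylinder(h = 404, r = 17);
  translate([260, 282, 0]) cylinder(h = 404, r = 17);
}
translate([-437, 239, 0]) {
  translate([0, 0, 404]) cube([277, 299, 25]);
  translate([17, 17, 0]) cylinder(h = 404, r = 17);
  translate([260, 17, 0]) cylinder(h = 404, r = 17);
  translate([17, 282, 0]) cylinder(h = 404, r = 17);
  translate([260, 282, 0]) cylinder(h = 404, r = 17);
}
translate([1291, 239, 0]) {
  translate([0, 0, 404]) cube([277, 299, 25]);
  translate([17, 17, 0]) cylinder(h = 404, r = 17);
  translate([260, 17, 0]) cylinder(h = 404, r = 17);
  translate([17, 282, 0]) cylinder(h = 404, r = 17);
  translate([260, 282, 0]) cylinder(h = 404, r = 17);
}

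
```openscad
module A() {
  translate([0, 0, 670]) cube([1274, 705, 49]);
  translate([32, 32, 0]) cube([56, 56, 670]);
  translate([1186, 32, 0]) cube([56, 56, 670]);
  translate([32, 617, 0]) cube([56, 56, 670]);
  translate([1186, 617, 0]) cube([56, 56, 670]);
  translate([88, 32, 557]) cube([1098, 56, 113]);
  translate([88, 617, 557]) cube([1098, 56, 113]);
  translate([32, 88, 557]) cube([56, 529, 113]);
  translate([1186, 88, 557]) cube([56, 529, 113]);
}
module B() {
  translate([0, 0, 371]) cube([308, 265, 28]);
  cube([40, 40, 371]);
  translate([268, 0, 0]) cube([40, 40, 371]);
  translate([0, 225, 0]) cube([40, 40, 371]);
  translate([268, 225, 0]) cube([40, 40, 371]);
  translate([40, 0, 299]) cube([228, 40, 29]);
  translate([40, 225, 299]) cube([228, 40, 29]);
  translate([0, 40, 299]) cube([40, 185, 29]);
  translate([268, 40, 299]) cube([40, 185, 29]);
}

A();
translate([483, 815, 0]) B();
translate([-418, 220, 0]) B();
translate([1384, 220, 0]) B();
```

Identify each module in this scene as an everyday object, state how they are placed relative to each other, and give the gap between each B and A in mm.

A is a table. B is a stool. Three stools sit around the table at the +y, −x, +x sides. The gap between each stool and the table is 110 mm.

Each stool's nearest face is 110 mm from the table's bounding box.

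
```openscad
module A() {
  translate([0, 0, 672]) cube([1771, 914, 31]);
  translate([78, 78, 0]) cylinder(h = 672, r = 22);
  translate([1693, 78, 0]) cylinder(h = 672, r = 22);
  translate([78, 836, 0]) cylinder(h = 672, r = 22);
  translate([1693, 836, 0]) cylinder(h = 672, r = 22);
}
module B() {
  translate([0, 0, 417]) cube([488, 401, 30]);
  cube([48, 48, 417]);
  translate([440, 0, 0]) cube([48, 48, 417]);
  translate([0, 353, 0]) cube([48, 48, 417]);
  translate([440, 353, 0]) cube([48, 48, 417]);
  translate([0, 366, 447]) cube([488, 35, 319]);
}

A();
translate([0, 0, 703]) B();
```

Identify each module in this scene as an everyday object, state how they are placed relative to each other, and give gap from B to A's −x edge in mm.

The chair's min-x is at 0; the table's min-x is 0; gap = 0 mm.

A is a table. B is a chair. The chair is on top of the table. The gap from the chair to the table's −x edge is 0 mm.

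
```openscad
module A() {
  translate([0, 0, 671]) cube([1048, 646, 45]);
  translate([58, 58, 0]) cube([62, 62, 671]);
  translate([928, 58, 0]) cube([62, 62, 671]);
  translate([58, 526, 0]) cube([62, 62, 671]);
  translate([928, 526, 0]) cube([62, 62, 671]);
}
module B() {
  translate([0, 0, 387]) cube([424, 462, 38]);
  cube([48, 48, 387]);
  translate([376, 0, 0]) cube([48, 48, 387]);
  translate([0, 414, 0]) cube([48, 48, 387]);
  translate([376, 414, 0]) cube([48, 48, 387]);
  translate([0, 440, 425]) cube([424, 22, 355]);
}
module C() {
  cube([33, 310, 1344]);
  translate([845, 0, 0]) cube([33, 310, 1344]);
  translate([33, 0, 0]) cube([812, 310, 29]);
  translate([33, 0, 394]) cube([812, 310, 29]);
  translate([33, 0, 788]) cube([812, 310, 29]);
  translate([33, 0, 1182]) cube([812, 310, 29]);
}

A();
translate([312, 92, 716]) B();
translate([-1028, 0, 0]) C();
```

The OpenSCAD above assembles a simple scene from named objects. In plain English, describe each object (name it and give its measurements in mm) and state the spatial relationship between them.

A is a rectangular dining table. The top is 1048×646×45 mm with its upper surface at z = 716 mm. It stands on four 62×62 mm square legs, each inset 58 mm from the nearest pair of top edges, running from the floor to the underside of the top.

B is a chair. The seat is a 424×462×38 mm slab with its top at z = 425 mm, on four 48×48 mm corner legs (flush with the seat edges, standing on z = 0). A flat backrest 22 mm thick, 355 mm tall, spans the full seat width and rises from the seat top along its +y edge, rear face flush with the rear of the seat.

C is a bookshelf 878 mm wide overall, 310 mm deep and 1344 mm tall. The two sides are 33 mm thick vertical panels. 4 horizontal shelves of 29 mm thickness span between the inner faces of the sides; the lowest shelf sits on the floor and shelves are stacked with a clear vertical gap of 365 mm between each pair.

The chair is on top of the table, centred. The bookshelf is on the floor beside the table on its −x side.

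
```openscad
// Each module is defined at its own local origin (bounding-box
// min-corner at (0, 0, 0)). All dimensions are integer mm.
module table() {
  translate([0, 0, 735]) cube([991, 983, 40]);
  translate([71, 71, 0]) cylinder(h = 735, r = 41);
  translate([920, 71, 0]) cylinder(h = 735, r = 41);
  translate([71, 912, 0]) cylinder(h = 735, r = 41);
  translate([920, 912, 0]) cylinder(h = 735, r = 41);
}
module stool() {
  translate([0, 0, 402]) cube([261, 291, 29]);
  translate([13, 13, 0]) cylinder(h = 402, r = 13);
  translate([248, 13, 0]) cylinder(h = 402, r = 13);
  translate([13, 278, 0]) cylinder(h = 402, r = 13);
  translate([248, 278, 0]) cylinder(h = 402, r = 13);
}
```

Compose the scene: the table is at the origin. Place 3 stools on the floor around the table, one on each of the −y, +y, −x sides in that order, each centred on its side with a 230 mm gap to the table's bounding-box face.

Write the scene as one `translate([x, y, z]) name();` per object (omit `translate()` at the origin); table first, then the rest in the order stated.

table();
translate([365, -521, 0]) stool();
translate([365, 1213, 0]) stool();
translate([-491, 346, 0]) stool();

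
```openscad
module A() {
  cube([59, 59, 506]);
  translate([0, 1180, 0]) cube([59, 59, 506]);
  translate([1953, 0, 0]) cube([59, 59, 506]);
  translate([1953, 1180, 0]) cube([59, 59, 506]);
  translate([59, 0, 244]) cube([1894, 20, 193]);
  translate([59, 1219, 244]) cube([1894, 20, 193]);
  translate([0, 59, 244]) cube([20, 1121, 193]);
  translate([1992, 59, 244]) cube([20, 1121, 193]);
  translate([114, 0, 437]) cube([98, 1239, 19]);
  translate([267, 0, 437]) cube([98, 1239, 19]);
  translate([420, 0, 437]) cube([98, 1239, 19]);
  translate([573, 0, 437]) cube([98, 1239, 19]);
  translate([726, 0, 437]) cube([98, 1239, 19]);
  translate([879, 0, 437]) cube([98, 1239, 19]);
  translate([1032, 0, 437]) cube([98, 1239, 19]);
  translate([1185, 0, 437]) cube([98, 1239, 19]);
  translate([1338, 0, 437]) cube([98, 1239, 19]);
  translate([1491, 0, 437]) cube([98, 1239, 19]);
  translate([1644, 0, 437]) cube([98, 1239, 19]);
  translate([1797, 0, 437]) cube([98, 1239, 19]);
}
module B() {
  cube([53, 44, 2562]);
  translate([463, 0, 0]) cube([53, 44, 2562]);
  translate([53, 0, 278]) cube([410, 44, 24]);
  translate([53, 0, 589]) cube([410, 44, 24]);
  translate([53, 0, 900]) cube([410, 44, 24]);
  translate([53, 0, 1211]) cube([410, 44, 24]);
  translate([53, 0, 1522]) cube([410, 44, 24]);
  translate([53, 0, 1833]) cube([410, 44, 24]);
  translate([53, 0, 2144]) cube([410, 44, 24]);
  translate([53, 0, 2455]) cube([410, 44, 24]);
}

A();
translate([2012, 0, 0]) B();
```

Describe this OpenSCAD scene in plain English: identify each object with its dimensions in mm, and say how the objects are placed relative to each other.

A is a bed frame 2012 mm long (x) by 1239 mm wide (y). Four 59×59 mm corner posts, 506 mm tall, at the corners of the footprint. Four rails of 20 mm thickness and 193 mm height run between adjacent posts with their undersides at z = 244 mm, their outer faces flush with the outside of the frame (the two x-running rails run between the posts' inner faces; the two y-running rails run between the posts' inner faces). 12 slats, each 98 mm wide (x) and 19 mm thick, lie across the top of the two x-running rails, running the full 1239 mm width of the frame in y; the slats are evenly spaced along x between the inner faces of the end posts with equal gaps (rounded down to the nearest mm) at the −x end and between each pair — any rounding remainder accumulates at the +x end.

B is a straight ladder. Two 53×44 mm vertical rails, 2562 mm tall, stand 516 mm apart (outside-to-outside) with their front faces coplanar on the −y side. 8 rungs, each 44 mm deep and 24 mm tall, span between the inner faces of the rails, front faces flush with the rails. The lowest rung's underside is at z = 278 mm and rungs are spaced 311 mm apart (underside to underside).

The ladder is against the bed frame's +x side, with their −y faces flush.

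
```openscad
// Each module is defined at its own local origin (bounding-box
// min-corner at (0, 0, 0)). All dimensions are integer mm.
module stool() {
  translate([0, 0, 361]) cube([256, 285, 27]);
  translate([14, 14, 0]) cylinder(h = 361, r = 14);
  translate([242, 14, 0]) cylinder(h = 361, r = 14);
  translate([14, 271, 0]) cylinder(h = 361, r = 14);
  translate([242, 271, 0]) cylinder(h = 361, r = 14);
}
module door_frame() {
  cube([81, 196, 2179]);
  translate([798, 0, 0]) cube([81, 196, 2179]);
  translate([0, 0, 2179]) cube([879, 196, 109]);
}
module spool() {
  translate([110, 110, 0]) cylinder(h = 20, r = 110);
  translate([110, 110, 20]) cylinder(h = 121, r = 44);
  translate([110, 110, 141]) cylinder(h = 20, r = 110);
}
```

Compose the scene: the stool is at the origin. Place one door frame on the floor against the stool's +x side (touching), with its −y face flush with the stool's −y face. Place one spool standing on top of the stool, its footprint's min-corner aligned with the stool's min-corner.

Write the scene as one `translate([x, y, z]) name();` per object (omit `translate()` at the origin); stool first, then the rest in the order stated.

stool();
translate([256, 0, 0]) door_frame();
translate([0, 0, 388]) spool();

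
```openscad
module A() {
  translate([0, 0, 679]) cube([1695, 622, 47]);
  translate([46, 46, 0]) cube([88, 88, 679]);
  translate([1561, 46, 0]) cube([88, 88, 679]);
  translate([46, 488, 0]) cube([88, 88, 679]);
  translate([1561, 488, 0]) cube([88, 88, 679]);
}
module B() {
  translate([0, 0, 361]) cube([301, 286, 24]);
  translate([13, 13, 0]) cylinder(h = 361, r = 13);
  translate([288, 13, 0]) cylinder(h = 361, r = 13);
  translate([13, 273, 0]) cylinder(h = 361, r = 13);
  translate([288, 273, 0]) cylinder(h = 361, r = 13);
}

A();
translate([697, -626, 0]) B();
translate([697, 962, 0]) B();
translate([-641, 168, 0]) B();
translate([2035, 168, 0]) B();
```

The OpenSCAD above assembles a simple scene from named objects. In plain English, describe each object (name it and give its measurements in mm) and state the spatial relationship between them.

A is a table: top 1695 mm (x) × 622 mm (y), 47 mm thick, upper face at z = 726 mm, on four 88×88 mm square legs, each inset 46 mm from the nearest pair of top edges, running from z = 0 to the bottom of the top.

B is a four-legged stool. The seat is a 301×286×24 mm slab whose top surface is at z = 385 mm; four round legs, each 26 mm in diameter, run from the floor (z = 0) to the underside of the seat, each leg's axis is inset half a diameter from the nearest pair of seat edges (so the leg's bounding box is flush with the corner).

Four stools sit around the table at the −y, +y, −x, +x sides.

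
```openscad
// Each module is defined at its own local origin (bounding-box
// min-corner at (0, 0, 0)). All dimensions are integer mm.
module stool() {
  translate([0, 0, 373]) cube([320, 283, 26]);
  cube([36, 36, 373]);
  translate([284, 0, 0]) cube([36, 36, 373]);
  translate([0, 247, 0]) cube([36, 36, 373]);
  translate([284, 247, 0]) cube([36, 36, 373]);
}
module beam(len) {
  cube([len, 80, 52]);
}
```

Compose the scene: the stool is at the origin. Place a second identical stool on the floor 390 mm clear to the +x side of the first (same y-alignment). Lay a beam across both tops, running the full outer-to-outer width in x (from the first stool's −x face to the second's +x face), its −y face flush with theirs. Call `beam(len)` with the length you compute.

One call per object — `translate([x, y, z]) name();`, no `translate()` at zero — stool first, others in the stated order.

stool();
translate([710, 0, 0]) stool();
translate([0, 0, 399]) beam(1030);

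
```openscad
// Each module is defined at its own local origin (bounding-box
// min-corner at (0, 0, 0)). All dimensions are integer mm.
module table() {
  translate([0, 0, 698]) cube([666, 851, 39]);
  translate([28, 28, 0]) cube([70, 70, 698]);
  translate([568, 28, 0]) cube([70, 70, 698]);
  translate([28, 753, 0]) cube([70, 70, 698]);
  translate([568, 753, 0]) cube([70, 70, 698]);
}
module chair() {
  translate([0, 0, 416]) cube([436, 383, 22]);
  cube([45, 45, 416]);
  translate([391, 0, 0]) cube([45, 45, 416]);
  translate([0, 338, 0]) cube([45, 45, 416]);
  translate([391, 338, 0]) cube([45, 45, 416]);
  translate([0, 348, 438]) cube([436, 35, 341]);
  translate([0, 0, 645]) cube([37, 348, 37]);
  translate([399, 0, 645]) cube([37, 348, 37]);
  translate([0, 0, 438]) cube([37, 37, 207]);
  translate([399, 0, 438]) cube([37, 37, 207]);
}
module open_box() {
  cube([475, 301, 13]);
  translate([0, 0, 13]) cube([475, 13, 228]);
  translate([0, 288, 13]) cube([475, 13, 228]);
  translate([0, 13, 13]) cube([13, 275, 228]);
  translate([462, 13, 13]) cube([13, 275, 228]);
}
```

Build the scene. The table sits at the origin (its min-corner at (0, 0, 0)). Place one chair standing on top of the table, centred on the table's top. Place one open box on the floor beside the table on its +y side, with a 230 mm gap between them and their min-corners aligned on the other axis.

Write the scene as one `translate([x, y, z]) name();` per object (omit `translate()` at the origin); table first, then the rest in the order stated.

table();
translate([115, 234, 737]) chair();
translate([0, 1081, 0]) open_box();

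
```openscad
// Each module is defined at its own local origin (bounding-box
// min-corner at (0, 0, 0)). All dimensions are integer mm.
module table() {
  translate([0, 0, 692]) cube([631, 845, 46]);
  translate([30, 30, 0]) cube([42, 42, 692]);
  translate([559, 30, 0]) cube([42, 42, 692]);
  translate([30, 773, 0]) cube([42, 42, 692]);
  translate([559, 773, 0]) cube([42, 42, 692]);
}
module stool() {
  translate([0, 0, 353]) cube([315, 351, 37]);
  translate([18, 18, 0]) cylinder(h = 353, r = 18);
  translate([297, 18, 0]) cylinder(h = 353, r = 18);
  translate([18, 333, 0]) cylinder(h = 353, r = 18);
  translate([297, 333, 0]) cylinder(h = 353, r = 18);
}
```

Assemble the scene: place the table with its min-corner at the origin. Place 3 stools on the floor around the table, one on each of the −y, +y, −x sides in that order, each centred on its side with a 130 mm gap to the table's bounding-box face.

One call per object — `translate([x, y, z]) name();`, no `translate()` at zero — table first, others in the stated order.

table();
translate([158, -481, 0]) stool();
translate([158, 975, 0]) stool();
translate([-445, 247, 0]) stool();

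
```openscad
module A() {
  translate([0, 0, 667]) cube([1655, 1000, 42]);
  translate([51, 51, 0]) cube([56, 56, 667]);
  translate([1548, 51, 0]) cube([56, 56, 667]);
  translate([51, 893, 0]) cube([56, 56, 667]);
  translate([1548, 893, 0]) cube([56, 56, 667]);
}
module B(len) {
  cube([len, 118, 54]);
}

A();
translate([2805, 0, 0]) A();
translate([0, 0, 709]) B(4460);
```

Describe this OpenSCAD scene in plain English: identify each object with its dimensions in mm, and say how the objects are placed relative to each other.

A is a rectangular dining table. The top is 1655×1000×42 mm with its upper surface at z = 709 mm. It stands on four 56×56 mm square legs, each inset 51 mm from the nearest pair of top edges, running from the floor to the underside of the top.

B is a rectangular beam 4460 mm long (x), 118 mm deep (y), 54 mm thick (z).

The beam spans the tops of two tables placed 1150 mm apart, resting at z = 709 mm.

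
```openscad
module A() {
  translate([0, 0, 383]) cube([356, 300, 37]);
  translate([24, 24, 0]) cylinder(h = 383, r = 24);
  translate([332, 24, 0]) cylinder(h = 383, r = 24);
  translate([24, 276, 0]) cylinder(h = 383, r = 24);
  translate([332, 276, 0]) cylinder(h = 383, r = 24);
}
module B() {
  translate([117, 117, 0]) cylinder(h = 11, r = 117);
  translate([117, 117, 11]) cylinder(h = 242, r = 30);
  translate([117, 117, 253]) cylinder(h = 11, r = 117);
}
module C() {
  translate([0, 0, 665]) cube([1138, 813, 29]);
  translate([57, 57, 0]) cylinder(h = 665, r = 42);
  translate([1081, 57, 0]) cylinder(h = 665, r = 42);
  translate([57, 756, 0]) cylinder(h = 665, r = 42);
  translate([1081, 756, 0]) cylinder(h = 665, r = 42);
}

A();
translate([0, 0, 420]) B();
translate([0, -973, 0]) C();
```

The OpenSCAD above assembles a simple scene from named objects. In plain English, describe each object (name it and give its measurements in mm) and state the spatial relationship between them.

A is a four-legged stool. The seat is a 356×300×37 mm slab whose top surface is at z = 420 mm; four round legs, each 48 mm in diameter, run from the floor (z = 0) to the underside of the seat, each leg's axis is inset half a diameter from the nearest pair of seat edges (so the leg's bounding box is flush with the corner).

B is a spool: two coaxial disc flanges of radius 117 mm and thickness 11 mm, joined by a core cylinder of radius 30 mm and height 242 mm. The lower flange rests on z = 0 and the three cylinders share a vertical axis.

C is a table: top 1138 mm (x) × 813 mm (y), 29 mm thick, upper face at z = 694 mm, on four round legs of 84 mm diameter, each leg's bounding box inset 15 mm from the nearest pair of top edges, running from z = 0 to the bottom of the top.

The spool is on top of the stool. The table is on the floor beside the stool on its −y side.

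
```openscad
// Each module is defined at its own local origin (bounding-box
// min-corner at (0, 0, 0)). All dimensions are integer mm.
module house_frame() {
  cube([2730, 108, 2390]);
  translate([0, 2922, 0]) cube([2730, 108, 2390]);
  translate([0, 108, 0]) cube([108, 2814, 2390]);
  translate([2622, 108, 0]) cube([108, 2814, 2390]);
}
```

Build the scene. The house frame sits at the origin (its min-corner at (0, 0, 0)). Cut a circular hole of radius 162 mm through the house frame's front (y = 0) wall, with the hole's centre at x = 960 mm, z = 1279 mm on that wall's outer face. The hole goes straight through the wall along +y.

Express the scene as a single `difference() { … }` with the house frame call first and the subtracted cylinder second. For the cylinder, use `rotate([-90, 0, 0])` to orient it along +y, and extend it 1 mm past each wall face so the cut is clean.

difference() {
  house_frame();
  translate([960, -1, 1279]) rotate([-90, 0, 0]) cylinder(h = 110, r = 162);
}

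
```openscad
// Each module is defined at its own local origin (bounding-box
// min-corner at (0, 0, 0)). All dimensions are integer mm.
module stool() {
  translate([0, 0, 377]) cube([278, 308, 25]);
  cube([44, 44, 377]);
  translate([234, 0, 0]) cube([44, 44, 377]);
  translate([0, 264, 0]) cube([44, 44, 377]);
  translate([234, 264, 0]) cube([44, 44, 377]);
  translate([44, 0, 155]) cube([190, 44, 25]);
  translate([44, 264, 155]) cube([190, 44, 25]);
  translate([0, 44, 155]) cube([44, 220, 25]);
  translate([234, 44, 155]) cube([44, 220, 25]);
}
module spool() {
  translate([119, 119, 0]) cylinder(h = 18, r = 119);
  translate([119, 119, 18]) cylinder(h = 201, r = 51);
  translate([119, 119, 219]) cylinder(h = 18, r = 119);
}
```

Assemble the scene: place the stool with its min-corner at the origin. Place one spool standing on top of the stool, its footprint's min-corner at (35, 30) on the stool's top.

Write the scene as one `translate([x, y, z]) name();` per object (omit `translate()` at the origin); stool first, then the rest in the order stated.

stool();
translate([35, 30, 402]) spool();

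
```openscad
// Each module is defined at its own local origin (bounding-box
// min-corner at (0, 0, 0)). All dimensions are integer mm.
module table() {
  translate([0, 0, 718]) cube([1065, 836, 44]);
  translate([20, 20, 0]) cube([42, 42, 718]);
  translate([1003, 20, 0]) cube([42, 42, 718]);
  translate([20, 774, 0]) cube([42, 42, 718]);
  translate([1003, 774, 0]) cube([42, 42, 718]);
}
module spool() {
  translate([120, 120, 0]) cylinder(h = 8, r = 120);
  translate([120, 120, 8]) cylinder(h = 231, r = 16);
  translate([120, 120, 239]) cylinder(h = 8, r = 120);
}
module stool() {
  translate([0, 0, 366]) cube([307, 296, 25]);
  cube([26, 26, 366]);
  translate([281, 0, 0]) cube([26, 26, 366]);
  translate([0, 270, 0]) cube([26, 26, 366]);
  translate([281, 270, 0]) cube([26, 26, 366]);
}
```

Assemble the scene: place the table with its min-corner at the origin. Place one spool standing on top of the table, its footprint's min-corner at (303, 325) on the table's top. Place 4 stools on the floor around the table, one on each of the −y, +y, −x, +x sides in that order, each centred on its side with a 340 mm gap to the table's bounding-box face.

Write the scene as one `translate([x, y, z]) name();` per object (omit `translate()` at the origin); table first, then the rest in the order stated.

table();
translate([303, 325, 762]) spool();
translate([379, -636, 0]) stool();
translate([379, 1176, 0]) stool();
translate([-647, 270, 0]) stool();
translate([1405, 270, 0]) stool();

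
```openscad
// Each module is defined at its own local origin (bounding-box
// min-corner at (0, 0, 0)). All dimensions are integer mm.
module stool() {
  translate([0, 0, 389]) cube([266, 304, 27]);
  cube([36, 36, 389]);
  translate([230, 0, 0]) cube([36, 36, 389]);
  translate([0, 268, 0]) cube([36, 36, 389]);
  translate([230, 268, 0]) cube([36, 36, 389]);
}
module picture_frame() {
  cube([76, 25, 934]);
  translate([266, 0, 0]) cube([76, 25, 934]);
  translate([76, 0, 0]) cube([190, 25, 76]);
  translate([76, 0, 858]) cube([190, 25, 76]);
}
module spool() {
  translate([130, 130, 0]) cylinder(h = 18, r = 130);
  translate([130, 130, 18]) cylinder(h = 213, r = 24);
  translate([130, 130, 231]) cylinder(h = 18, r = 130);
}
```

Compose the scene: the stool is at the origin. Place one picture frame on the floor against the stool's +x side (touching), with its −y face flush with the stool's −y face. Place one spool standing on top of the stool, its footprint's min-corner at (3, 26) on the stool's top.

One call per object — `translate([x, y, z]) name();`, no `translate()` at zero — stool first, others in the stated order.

stool();
translate([266, 0, 0]) picture_frame();
translate([3, 26, 416]) spool();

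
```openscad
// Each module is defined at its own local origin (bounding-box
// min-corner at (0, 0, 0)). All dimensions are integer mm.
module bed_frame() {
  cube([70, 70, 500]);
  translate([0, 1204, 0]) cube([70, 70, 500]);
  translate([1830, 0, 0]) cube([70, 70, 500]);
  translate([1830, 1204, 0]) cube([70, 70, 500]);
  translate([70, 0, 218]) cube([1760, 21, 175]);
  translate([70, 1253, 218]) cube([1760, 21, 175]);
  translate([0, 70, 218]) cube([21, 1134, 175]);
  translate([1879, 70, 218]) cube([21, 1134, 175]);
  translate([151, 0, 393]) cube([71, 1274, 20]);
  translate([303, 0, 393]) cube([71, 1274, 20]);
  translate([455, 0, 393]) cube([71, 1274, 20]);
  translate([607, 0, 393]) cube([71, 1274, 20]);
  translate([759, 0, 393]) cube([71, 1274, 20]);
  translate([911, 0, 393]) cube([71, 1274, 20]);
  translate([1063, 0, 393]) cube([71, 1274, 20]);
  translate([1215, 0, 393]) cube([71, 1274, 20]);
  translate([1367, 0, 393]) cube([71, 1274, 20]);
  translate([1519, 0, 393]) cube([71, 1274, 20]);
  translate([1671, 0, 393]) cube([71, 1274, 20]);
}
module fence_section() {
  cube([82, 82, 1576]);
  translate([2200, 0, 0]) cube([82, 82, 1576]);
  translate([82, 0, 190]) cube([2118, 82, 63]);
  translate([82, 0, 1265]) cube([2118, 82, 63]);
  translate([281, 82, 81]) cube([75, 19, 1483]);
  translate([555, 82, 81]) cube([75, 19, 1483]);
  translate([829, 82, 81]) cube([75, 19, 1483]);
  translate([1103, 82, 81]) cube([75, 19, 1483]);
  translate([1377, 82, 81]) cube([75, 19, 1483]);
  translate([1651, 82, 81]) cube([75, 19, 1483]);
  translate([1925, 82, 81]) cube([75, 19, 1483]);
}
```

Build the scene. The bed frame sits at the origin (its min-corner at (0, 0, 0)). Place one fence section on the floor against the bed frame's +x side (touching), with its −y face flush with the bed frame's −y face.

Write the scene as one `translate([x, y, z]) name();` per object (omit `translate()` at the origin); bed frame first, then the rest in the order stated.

bed_frame();
translate([1900, 0, 0]) fence_section();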